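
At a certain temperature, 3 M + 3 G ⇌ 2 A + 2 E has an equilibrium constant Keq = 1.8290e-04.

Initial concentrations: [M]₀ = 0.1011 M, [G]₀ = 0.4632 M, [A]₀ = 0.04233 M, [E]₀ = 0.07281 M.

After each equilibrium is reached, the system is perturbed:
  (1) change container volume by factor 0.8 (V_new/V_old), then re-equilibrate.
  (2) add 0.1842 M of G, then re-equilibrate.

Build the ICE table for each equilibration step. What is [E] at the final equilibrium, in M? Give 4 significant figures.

Q₀ = 0.0925 vs Keq = 1.8290e-04 ⇒ Q>K, reverse
Step 1:
                  M         G         A         E
  I          0.1011    0.4632   0.04233   0.07281
  C         0.05179   0.05179  -0.03453  -0.03453
  E          0.1529     0.515  0.007804   0.03828
  solve Keq expr → x = -0.01726; check Q = 1.8290e-04
Then change container volume by factor 0.8 (V_new/V_old).
Step 2:
                  M         G         A         E
  I          0.1911    0.6437  0.009756   0.04786
  C       -0.002568 -0.002568  0.001712  0.001712
  E          0.1885    0.6412   0.01147   0.04957
  solve Keq expr → x = 8.5609e-04; check Q = 1.8290e-04
Then add 0.1842 M of G.
Step 3:
                  M         G         A         E
  I          0.1885    0.8254   0.01147   0.04957
  C       -0.005135 -0.005135  0.003424  0.003424
  E          0.1834    0.8202   0.01489   0.05299
  solve Keq expr → x = 0.001712; check Q = 1.8290e-04

[E]_eq = 0.05299 M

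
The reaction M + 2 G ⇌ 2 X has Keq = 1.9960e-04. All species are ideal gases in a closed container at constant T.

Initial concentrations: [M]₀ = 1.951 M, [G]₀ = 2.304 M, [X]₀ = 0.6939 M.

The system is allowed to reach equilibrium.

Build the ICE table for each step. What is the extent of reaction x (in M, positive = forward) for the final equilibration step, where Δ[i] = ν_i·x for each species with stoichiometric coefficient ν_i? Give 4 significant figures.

x = -0.3157 M

Q₀ = 0.04649 vs Keq = 1.9960e-04 ⇒ Q>K, reverse
Step 1:
                  M         G         X
  I           1.951     2.304    0.6939
  C          0.3157    0.6315   -0.6315
  E           2.267     2.935   0.06244
  solve Keq expr → x = -0.3157; check Q = 1.9960e-04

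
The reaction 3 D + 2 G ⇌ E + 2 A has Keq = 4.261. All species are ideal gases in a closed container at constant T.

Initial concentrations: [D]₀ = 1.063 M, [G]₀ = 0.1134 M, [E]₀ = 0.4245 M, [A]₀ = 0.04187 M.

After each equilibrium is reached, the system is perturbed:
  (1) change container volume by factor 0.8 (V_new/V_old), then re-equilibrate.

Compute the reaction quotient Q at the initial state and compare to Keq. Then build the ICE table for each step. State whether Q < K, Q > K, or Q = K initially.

Q₀ = 0.04818 vs Keq = 4.261 ⇒ Q<K, forward
Step 1:
                  D         G         E         A
  I           1.063    0.1134    0.4245   0.04187
  C         -0.1093  -0.07288   0.03644   0.07288
  E          0.9537   0.04052    0.4609    0.1147
  solve Keq expr → x = 0.03644; check Q = 4.261
Then change container volume by factor 0.8 (V_new/V_old).
Step 2:
                  D         G         E         A
  I           1.192   0.05065    0.5762    0.1434
  C        -0.01099 -0.007328  0.003664  0.007328
  E           1.181   0.04333    0.5798    0.1508
  solve Keq expr → x = 0.003664; check Q = 4.261

Q₀ = 0.04818; Q < K (proceeds forward)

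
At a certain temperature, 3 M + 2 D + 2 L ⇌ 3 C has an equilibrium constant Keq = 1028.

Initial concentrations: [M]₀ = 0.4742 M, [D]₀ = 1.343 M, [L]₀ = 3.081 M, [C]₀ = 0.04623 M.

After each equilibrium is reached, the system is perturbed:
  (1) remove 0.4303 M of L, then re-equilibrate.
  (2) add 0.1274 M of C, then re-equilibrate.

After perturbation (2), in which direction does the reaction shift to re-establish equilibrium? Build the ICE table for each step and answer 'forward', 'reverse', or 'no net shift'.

Q₀ = 5.4119e-05 vs Keq = 1028 ⇒ Q<K, forward
Step 1:
                    M           D           L           C
  init         0.4742       1.343       3.081     0.04623
  Δ             -0.45        -0.3        -0.3        0.45
  eq          0.02418       1.043       2.781      0.4963
  solve Keq expr → x = 0.15; check Q = 1028
Then remove 0.4303 M of L.
Step 2:
                    M           D           L           C
  init        0.02418       1.043       2.351      0.4963
  Δ          0.002677    0.001785    0.001785   -0.002677
  eq          0.02685       1.045       2.352      0.4936
  solve Keq expr → x = -8.9229e-04; check Q = 1028
Then add 0.1274 M of C.
Step 3:
                    M           D           L           C
  init        0.02685       1.045       2.352       0.621
  Δ          0.006448    0.004299    0.004299   -0.006448
  eq           0.0333       1.049       2.357      0.6145
  solve Keq expr → x = -0.002149; check Q = 1028

Direction: reverse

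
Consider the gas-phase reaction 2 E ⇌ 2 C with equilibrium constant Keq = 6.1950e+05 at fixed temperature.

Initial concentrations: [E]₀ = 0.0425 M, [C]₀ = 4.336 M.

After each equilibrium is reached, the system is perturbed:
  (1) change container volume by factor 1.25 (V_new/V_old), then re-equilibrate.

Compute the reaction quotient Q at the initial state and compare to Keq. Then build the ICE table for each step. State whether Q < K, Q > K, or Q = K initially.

Q₀ = 1.0409e+04; Q < K (proceeds forward)

Q₀ = 1.0409e+04 vs Keq = 6.1950e+05 ⇒ Q<K, forward
Step 1:
                  E         C
  Initial    0.0425     4.336
  Change   -0.03694   0.03694
  Equil    0.005556     4.373
  solve Keq expr → x = 0.01847; check Q = 6.1950e+05
Then change container volume by factor 1.25 (V_new/V_old).
Step 2:
                  E         C
  Initial  0.004445     3.498
  Change          0         0
  Equil    0.004445     3.498
  solve Keq expr → x = 0; check Q = 6.1950e+05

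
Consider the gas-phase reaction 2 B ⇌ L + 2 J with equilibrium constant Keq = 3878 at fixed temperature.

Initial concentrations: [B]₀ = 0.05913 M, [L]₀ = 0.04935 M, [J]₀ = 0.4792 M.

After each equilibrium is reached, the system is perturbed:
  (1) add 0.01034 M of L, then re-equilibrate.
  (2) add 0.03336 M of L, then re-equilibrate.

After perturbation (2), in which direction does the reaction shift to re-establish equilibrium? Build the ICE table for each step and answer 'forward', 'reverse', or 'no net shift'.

Q₀ = 3.241 vs Keq = 3878 ⇒ Q<K, forward
Step 1:
                   B          L          J
  init       0.05913    0.04935     0.4792
  Δ         -0.05673    0.02837    0.05673
  eq        0.002399    0.07772     0.5359
  solve Keq expr → x = 0.02837; check Q = 3878
Then add 0.01034 M of L.
Step 2:
                   B          L          J
  init      0.002399    0.08806     0.5359
  Δ       1.5279e-04 -7.6393e-05 -1.5279e-04
  eq        0.002552    0.08798     0.5358
  solve Keq expr → x = -7.6393e-05; check Q = 3878
Then add 0.03336 M of L.
Step 3:
                   B          L          J
  init      0.002552     0.1213     0.5358
  Δ       4.3985e-04 -2.1992e-04 -4.3985e-04
  eq        0.002992     0.1211     0.5353
  solve Keq expr → x = -2.1992e-04; check Q = 3878

Direction: reverse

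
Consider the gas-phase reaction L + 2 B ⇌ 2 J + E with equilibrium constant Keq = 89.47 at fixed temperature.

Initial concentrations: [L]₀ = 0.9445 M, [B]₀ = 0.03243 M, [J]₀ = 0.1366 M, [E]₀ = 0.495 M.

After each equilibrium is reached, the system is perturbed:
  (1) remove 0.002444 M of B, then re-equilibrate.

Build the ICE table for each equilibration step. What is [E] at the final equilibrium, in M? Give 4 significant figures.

Q₀ = 9.298 vs Keq = 89.47 ⇒ Q<K, forward
Step 1:
                  L         B         J         E
  I          0.9445   0.03243    0.1366     0.495
  C        -0.01012  -0.02024   0.02024   0.01012
  E          0.9344   0.01219    0.1568    0.5051
  solve Keq expr → x = 0.01012; check Q = 89.47
Then remove 0.002444 M of B.
Step 2:
                  L         B         J         E
  I          0.9344  0.009747    0.1568    0.5051
  C        0.001124  0.002249 -0.002249 -0.001124
  E          0.9355     0.012    0.1546     0.504
  solve Keq expr → x = -0.001124; check Q = 89.47

[E]_eq = 0.504 M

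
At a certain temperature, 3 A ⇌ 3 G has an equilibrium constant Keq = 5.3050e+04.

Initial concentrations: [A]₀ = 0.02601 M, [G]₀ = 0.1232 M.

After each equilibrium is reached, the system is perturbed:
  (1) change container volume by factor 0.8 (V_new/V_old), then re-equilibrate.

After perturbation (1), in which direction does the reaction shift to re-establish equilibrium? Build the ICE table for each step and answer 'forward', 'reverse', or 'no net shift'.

Direction: no net shift

Q₀ = 106.3 vs Keq = 5.3050e+04 ⇒ Q<K, forward
Step 1:
                    A           G
  I           0.02601      0.1232
  C          -0.02214     0.02214
  E          0.003868      0.1453
  solve Keq expr → x = 0.007381; check Q = 5.3050e+04
Then change container volume by factor 0.8 (V_new/V_old).
Step 2:
                    A           G
  I          0.004835      0.1817
  C                 0           0
  E          0.004835      0.1817
  solve Keq expr → x = 0; check Q = 5.3050e+04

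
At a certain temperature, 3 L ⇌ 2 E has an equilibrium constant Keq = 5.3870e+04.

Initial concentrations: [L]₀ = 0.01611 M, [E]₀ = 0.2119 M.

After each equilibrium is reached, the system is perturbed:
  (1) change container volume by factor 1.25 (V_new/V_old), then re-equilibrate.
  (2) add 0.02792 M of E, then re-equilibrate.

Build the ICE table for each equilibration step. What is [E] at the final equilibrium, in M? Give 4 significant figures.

Q₀ = 1.0739e+04 vs Keq = 5.3870e+04 ⇒ Q<K, forward
Step 1:
                   L          E
  Initial    0.01611     0.2119
  Change    -0.00657    0.00438
  Equil      0.00954     0.2163
  solve Keq expr → x = 0.00219; check Q = 5.3870e+04
Then change container volume by factor 1.25 (V_new/V_old).
Step 2:
                   L          E
  Initial   0.007632      0.173
  Change  5.7715e-04 -3.8477e-04
  Equil     0.008209     0.1726
  solve Keq expr → x = -1.9238e-04; check Q = 5.3870e+04
Then add 0.02792 M of E.
Step 3:
                   L          E
  Initial   0.008209     0.2006
  Change  8.4581e-04 -5.6387e-04
  Equil     0.009055        0.2
  solve Keq expr → x = -2.8194e-04; check Q = 5.3870e+04

[E]_eq = 0.2 M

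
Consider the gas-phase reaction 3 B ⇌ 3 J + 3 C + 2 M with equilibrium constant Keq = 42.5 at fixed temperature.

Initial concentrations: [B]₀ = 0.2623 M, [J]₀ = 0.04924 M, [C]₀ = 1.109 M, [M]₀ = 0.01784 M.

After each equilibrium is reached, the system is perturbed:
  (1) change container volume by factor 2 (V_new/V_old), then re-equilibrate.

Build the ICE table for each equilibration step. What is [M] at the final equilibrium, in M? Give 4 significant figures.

Q₀ = 2.8717e-06 vs Keq = 42.5 ⇒ Q<K, forward
Step 1:
                    B           J           C           M
  Initial      0.2623     0.04924       1.109     0.01784
  Change      -0.2294      0.2294      0.2294      0.1529
  Equil       0.03289      0.2786       1.338      0.1708
  solve Keq expr → x = 0.07647; check Q = 42.5
Then change container volume by factor 2 (V_new/V_old).
Step 2:
                    B           J           C           M
  Initial     0.01645      0.1393      0.6692     0.08539
  Change     -0.01048     0.01048     0.01048     0.00699
  Equil      0.005962      0.1498      0.6797     0.09238
  solve Keq expr → x = 0.003495; check Q = 42.5

[M]_eq = 0.09238 M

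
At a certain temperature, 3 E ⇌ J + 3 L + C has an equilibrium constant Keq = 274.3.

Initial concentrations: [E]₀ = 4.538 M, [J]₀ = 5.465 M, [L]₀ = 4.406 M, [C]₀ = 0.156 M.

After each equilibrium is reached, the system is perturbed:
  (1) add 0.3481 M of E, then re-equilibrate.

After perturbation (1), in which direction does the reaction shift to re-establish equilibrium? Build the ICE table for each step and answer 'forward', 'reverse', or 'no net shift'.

Q₀ = 0.7803 vs Keq = 274.3 ⇒ Q<K, forward
Step 1:
                  E         J         L         C
  init        4.538     5.465     4.406     0.156
  Δ          -2.553    0.8511     2.553    0.8511
  eq          1.985     6.316     6.959     1.007
  solve Keq expr → x = 0.8511; check Q = 274.3
Then add 0.3481 M of E.
Step 2:
                  E         J         L         C
  init        2.333     6.316     6.959     1.007
  Δ         -0.2257   0.07522    0.2257   0.07522
  eq          2.107     6.391     7.185     1.082
  solve Keq expr → x = 0.07522; check Q = 274.3

Direction: forward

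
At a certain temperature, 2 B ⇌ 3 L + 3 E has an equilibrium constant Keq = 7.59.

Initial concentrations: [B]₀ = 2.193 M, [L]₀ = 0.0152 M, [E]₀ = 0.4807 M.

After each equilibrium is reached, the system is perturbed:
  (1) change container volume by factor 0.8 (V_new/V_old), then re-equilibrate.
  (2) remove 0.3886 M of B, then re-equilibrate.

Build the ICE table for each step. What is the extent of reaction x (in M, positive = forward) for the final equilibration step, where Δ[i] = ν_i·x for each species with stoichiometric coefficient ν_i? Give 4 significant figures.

x = -0.03521 M

Q₀ = 8.1110e-08 vs Keq = 7.59 ⇒ Q<K, forward
Step 1:
                   B          L          E
  init         2.193     0.0152     0.4807
  Δ          -0.8719      1.308      1.308
  eq           1.321      1.323      1.788
  solve Keq expr → x = 0.4359; check Q = 7.59
Then change container volume by factor 0.8 (V_new/V_old).
Step 2:
                   B          L          E
  init         1.651      1.654      2.236
  Δ           0.1441    -0.2161    -0.2161
  eq           1.796      1.438      2.019
  solve Keq expr → x = -0.07205; check Q = 7.59
Then remove 0.3886 M of B.
Step 3:
                   B          L          E
  init         1.407      1.438      2.019
  Δ          0.07042    -0.1056    -0.1056
  eq           1.477      1.332      1.914
  solve Keq expr → x = -0.03521; check Q = 7.59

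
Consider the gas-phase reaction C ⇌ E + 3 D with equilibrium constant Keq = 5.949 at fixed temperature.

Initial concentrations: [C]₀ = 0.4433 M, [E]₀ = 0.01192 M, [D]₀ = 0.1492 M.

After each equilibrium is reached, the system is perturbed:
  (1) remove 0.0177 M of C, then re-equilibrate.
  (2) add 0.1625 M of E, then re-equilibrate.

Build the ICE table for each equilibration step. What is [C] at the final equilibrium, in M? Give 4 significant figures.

Q₀ = 8.9307e-05 vs Keq = 5.949 ⇒ Q<K, forward
Step 1:
                   C          E          D
  init        0.4433    0.01192     0.1492
  Δ          -0.3443     0.3443      1.033
  eq         0.09896     0.3563      1.182
  solve Keq expr → x = 0.3443; check Q = 5.949
Then remove 0.0177 M of C.
Step 2:
                   C          E          D
  init       0.08126     0.3563      1.182
  Δ         0.008868  -0.008868    -0.0266
  eq         0.09012     0.3474      1.156
  solve Keq expr → x = -0.008868; check Q = 5.949
Then add 0.1625 M of E.
Step 3:
                   C          E          D
  init       0.09012     0.5099      1.156
  Δ          0.01914   -0.01914   -0.05742
  eq          0.1093     0.4908      1.098
  solve Keq expr → x = -0.01914; check Q = 5.949

[C]_eq = 0.1093 M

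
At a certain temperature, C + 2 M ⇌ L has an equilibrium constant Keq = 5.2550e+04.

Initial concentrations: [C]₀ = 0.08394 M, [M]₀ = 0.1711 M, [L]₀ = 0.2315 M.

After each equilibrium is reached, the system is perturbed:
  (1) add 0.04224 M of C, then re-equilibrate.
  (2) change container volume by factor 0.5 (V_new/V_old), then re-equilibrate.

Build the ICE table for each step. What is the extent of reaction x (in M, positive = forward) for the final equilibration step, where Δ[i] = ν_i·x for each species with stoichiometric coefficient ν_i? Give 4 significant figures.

x = 0.005457 M

Q₀ = 94.21 vs Keq = 5.2550e+04 ⇒ Q<K, forward
Step 1:
                    C           M           L
  init        0.08394      0.1711      0.2315
  Δ          -0.07366     -0.1473     0.07366
  eq          0.01028     0.02377      0.3052
  solve Keq expr → x = 0.07366; check Q = 5.2550e+04
Then add 0.04224 M of C.
Step 2:
                    C           M           L
  init        0.05252     0.02377      0.3052
  Δ         -0.006229    -0.01246    0.006229
  eq          0.04629     0.01131      0.3114
  solve Keq expr → x = 0.006229; check Q = 5.2550e+04
Then change container volume by factor 0.5 (V_new/V_old).
Step 3:
                    C           M           L
  init        0.09257     0.02263      0.6228
  Δ         -0.005457    -0.01091    0.005457
  eq          0.08712     0.01171      0.6282
  solve Keq expr → x = 0.005457; check Q = 5.2550e+04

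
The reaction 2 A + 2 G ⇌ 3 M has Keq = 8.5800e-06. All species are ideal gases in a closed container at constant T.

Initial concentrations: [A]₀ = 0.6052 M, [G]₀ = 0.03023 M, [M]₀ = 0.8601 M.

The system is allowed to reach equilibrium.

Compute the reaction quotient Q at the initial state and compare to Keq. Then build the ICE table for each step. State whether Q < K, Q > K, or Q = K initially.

Q₀ = 1901; Q > K (proceeds reverse)

Q₀ = 1901 vs Keq = 8.5800e-06 ⇒ Q>K, reverse
Step 1:
                   A          G          M
  I           0.6052    0.03023     0.8601
  C           0.5627     0.5627    -0.8441
  E            1.168     0.5929    0.01602
  solve Keq expr → x = -0.2814; check Q = 8.5800e-06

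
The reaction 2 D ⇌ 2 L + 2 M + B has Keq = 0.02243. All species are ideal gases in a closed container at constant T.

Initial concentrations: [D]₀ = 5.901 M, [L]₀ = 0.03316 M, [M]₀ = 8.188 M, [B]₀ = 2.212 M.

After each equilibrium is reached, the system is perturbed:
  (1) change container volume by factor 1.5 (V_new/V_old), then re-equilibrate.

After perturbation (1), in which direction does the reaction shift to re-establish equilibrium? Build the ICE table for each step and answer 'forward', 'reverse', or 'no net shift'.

Q₀ = 0.004683 vs Keq = 0.02243 ⇒ Q<K, forward
Step 1:
                  D         L         M         B
  Initial     5.901   0.03316     8.188     2.212
  Change    -0.0383    0.0383    0.0383   0.01915
  Equil       5.863   0.07146     8.226     2.231
  solve Keq expr → x = 0.01915; check Q = 0.02243
Then change container volume by factor 1.5 (V_new/V_old).
Step 2:
                  D         L         M         B
  Initial     3.908   0.04764     5.484     1.487
  Change   -0.03789   0.03789   0.03789   0.01895
  Equil       3.871   0.08553     5.522     1.506
  solve Keq expr → x = 0.01895; check Q = 0.02243

Direction: forward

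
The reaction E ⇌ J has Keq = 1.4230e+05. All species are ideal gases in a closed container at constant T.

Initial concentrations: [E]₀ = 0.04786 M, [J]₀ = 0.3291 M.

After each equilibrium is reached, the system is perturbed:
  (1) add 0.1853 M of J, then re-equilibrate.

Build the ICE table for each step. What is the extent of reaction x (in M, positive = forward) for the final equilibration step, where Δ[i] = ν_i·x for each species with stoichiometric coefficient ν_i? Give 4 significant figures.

Q₀ = 6.876 vs Keq = 1.4230e+05 ⇒ Q<K, forward
Step 1:
                  E         J
  I         0.04786    0.3291
  C        -0.04786   0.04786
  E       2.6490e-06     0.377
  solve Keq expr → x = 0.04786; check Q = 1.4230e+05
Then add 0.1853 M of J.
Step 2:
                  E         J
  I       2.6490e-06    0.5623
  C       1.3022e-06 -1.3022e-06
  E       3.9512e-06    0.5623
  solve Keq expr → x = -1.3022e-06; check Q = 1.4230e+05

x = -1.3022e-06 M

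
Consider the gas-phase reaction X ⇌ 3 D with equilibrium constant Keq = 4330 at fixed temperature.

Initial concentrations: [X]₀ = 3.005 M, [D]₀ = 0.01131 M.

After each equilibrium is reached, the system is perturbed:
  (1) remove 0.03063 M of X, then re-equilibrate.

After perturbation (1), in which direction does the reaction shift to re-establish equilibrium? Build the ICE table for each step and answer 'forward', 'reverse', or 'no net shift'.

Direction: reverse

Q₀ = 4.8144e-07 vs Keq = 4330 ⇒ Q<K, forward
Step 1:
                   X          D
  I            3.005    0.01131
  C           -2.859      8.576
  E           0.1463      8.588
  solve Keq expr → x = 2.859; check Q = 4330
Then remove 0.03063 M of X.
Step 2:
                   X          D
  I           0.1156      8.588
  C          0.02659   -0.07978
  E           0.1422      8.508
  solve Keq expr → x = -0.02659; check Q = 4330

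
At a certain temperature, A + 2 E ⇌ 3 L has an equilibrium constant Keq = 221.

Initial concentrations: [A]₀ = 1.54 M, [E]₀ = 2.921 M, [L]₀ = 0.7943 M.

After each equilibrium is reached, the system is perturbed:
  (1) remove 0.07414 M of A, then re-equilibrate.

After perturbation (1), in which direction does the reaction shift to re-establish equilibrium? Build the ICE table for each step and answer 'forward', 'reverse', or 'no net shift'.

Direction: reverse

Q₀ = 0.03814 vs Keq = 221 ⇒ Q<K, forward
Step 1:
                   A          E          L
  Initial       1.54      2.921     0.7943
  Change      -1.069     -2.137      3.206
  Equil       0.4714     0.7838          4
  solve Keq expr → x = 1.069; check Q = 221
Then remove 0.07414 M of A.
Step 2:
                   A          E          L
  Initial     0.3973     0.7838          4
  Change      0.0176    0.03521   -0.05281
  Equil       0.4149      0.819      3.947
  solve Keq expr → x = -0.0176; check Q = 221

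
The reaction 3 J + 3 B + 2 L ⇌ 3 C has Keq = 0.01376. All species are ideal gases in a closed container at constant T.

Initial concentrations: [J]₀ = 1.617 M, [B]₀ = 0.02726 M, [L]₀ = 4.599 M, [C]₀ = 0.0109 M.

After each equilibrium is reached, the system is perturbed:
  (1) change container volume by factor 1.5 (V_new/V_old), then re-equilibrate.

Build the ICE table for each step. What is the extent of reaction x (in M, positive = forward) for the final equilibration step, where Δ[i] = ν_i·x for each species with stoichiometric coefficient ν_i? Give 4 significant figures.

x = -0.001385 M

Q₀ = 7.1490e-04 vs Keq = 0.01376 ⇒ Q<K, forward
Step 1:
                  J         B         L         C
  Initial     1.617   0.02726     4.599    0.0109
  Change  -0.008779 -0.008779 -0.005853  0.008779
  Equil       1.608   0.01848     4.593   0.01968
  solve Keq expr → x = 0.002926; check Q = 0.01376
Then change container volume by factor 1.5 (V_new/V_old).
Step 2:
                  J         B         L         C
  Initial     1.072   0.01232     3.062   0.01312
  Change   0.004154  0.004154  0.002769 -0.004154
  Equil       1.076   0.01647     3.065  0.008965
  solve Keq expr → x = -0.001385; check Q = 0.01376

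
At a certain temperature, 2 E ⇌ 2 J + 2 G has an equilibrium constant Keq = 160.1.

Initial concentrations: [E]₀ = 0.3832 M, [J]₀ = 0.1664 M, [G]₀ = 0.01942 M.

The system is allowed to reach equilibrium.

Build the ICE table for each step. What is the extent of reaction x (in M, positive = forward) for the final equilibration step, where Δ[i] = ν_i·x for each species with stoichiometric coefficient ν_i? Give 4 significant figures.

x = 0.1835 M

Q₀ = 7.1114e-05 vs Keq = 160.1 ⇒ Q<K, forward
Step 1:
                    E           J           G
  I            0.3832      0.1664     0.01942
  C           -0.3669      0.3669      0.3669
  E           0.01628      0.5333      0.3863
  solve Keq expr → x = 0.1835; check Q = 160.1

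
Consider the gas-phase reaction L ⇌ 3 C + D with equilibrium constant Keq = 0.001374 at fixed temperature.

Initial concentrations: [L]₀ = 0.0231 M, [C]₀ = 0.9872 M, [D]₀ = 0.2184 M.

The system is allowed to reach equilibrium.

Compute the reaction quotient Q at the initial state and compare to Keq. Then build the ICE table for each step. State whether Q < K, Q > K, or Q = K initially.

Q₀ = 9.096; Q > K (proceeds reverse)

Q₀ = 9.096 vs Keq = 0.001374 ⇒ Q>K, reverse
Step 1:
                  L         C         D
  I          0.0231    0.9872    0.2184
  C          0.2111   -0.6334   -0.2111
  E          0.2342    0.3538  0.007267
  solve Keq expr → x = -0.2111; check Q = 0.001374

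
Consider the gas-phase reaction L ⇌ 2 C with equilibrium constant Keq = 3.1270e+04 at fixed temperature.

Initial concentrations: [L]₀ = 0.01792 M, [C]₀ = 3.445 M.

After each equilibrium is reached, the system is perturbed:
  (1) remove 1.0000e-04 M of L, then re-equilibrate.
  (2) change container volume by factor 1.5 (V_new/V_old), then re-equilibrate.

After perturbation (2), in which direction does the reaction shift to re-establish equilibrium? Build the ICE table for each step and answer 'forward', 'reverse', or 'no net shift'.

Direction: forward

Q₀ = 662.3 vs Keq = 3.1270e+04 ⇒ Q<K, forward
Step 1:
                    L           C
  I           0.01792       3.445
  C          -0.01753     0.03507
  E        3.8730e-04        3.48
  solve Keq expr → x = 0.01753; check Q = 3.1270e+04
Then remove 1.0000e-04 M of L.
Step 2:
                    L           C
  I        2.8730e-04        3.48
  C        9.9956e-05 -1.9991e-04
  E        3.8725e-04        3.48
  solve Keq expr → x = -9.9956e-05; check Q = 3.1270e+04
Then change container volume by factor 1.5 (V_new/V_old).
Step 3:
                    L           C
  I        2.5817e-04        2.32
  C       -8.6031e-05  1.7206e-04
  E        1.7214e-04        2.32
  solve Keq expr → x = 8.6031e-05; check Q = 3.1270e+04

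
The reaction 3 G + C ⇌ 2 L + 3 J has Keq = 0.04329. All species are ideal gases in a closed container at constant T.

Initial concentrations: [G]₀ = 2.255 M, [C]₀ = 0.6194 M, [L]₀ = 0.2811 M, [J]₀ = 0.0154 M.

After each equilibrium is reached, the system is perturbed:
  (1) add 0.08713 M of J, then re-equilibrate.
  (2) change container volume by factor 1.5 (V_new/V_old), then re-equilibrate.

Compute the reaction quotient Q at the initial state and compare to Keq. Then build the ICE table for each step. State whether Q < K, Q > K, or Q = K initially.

Q₀ = 4.0632e-08; Q < K (proceeds forward)

Q₀ = 4.0632e-08 vs Keq = 0.04329 ⇒ Q<K, forward
Step 1:
                   G          C          L          J
  init         2.255     0.6194     0.2811     0.0154
  Δ          -0.5715    -0.1905      0.381     0.5715
  eq           1.684     0.4289     0.6621     0.5869
  solve Keq expr → x = 0.1905; check Q = 0.04329
Then add 0.08713 M of J.
Step 2:
                   G          C          L          J
  init         1.684     0.4289     0.6621      0.674
  Δ          0.04519    0.01506   -0.03012   -0.04519
  eq           1.729      0.444      0.632     0.6288
  solve Keq expr → x = -0.01506; check Q = 0.04329
Then change container volume by factor 1.5 (V_new/V_old).
Step 3:
                   G          C          L          J
  init         1.152      0.296     0.4213     0.4192
  Δ          -0.0294  -0.009799     0.0196     0.0294
  eq           1.123     0.2862     0.4409     0.4486
  solve Keq expr → x = 0.009799; check Q = 0.04329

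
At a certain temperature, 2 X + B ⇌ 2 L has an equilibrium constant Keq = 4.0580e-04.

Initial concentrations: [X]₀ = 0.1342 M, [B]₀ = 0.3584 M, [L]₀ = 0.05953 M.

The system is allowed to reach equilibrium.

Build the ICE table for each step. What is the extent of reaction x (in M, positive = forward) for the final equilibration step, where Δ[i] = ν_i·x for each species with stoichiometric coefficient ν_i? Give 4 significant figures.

Q₀ = 0.549 vs Keq = 4.0580e-04 ⇒ Q>K, reverse
Step 1:
                  X         B         L
  I          0.1342    0.3584   0.05953
  C         0.05713   0.02857  -0.05713
  E          0.1913     0.387  0.002398
  solve Keq expr → x = -0.02857; check Q = 4.0580e-04

x = -0.02857 M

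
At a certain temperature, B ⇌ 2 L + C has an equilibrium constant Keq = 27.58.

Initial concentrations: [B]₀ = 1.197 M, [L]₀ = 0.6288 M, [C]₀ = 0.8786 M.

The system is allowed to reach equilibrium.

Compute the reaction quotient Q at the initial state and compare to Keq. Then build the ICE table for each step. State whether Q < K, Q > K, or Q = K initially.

Q₀ = 0.2902; Q < K (proceeds forward)

Q₀ = 0.2902 vs Keq = 27.58 ⇒ Q<K, forward
Step 1:
                  B         L         C
  Initial     1.197    0.6288    0.8786
  Change     -0.854     1.708     0.854
  Equil       0.343     2.337     1.733
  solve Keq expr → x = 0.854; check Q = 27.58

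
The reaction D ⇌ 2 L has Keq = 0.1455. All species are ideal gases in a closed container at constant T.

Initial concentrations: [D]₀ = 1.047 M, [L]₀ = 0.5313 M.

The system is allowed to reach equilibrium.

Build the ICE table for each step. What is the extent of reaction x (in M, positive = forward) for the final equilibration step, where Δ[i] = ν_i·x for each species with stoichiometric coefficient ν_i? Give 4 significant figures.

x = -0.06457 M

Q₀ = 0.2696 vs Keq = 0.1455 ⇒ Q>K, reverse
Step 1:
                  D         L
  I           1.047    0.5313
  C         0.06457   -0.1291
  E           1.112    0.4022
  solve Keq expr → x = -0.06457; check Q = 0.1455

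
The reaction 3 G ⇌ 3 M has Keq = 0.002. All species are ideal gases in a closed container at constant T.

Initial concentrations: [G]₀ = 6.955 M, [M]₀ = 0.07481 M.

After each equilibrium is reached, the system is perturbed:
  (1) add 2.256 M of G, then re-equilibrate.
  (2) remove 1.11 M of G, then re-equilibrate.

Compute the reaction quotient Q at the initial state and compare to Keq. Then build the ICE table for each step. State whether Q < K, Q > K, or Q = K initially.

Q₀ = 1.2445e-06; Q < K (proceeds forward)

Q₀ = 1.2445e-06 vs Keq = 0.002 ⇒ Q<K, forward
Step 1:
                   G          M
  init         6.955    0.07481
  Δ          -0.7118     0.7118
  eq           6.243     0.7866
  solve Keq expr → x = 0.2373; check Q = 0.002
Then add 2.256 M of G.
Step 2:
                   G          M
  init         8.499     0.7866
  Δ          -0.2524     0.2524
  eq           8.247      1.039
  solve Keq expr → x = 0.08414; check Q = 0.002
Then remove 1.11 M of G.
Step 3:
                   G          M
  init         7.137      1.039
  Δ           0.1242    -0.1242
  eq           7.261     0.9148
  solve Keq expr → x = -0.0414; check Q = 0.002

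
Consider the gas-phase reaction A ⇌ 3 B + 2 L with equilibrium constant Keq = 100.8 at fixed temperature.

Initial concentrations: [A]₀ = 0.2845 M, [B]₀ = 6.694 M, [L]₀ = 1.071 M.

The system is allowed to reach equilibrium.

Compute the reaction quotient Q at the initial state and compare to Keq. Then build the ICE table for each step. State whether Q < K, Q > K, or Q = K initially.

Q₀ = 1209; Q > K (proceeds reverse)

Q₀ = 1209 vs Keq = 100.8 ⇒ Q>K, reverse
Step 1:
                    A           B           L
  init         0.2845       6.694       1.071
  Δ            0.2725     -0.8175      -0.545
  eq            0.557       5.876       0.526
  solve Keq expr → x = -0.2725; check Q = 100.8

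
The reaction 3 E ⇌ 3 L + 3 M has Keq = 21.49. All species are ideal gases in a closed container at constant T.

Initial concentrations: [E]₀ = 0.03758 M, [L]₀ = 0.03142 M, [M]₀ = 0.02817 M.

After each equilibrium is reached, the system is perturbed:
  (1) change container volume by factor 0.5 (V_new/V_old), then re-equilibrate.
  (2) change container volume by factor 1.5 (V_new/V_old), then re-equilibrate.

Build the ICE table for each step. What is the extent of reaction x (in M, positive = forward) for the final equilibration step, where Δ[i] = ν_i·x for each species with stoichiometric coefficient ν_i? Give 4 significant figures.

Q₀ = 1.3065e-05 vs Keq = 21.49 ⇒ Q<K, forward
Step 1:
                    E           L           M
  Initial     0.03758     0.03142     0.02817
  Change     -0.03602     0.03602     0.03602
  Equil      0.001557     0.06744     0.06419
  solve Keq expr → x = 0.01201; check Q = 21.49
Then change container volume by factor 0.5 (V_new/V_old).
Step 2:
                    E           L           M
  Initial    0.003114      0.1349      0.1284
  Change     0.002848   -0.002848   -0.002848
  Equil      0.005962       0.132      0.1255
  solve Keq expr → x = -9.4922e-04; check Q = 21.49
Then change container volume by factor 1.5 (V_new/V_old).
Step 3:
                    E           L           M
  Initial    0.003975     0.08803     0.08369
  Change    -0.001247    0.001247    0.001247
  Equil      0.002727     0.08927     0.08494
  solve Keq expr → x = 4.1577e-04; check Q = 21.49

x = 4.1577e-04 M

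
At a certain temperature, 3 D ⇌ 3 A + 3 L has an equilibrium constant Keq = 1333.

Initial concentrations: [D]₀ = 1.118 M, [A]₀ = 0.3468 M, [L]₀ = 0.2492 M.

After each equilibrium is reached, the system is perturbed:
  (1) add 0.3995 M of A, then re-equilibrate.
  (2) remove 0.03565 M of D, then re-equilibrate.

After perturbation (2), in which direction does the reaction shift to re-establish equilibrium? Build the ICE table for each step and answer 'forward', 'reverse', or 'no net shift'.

Direction: reverse

Q₀ = 4.6191e-04 vs Keq = 1333 ⇒ Q<K, forward
Step 1:
                    D           A           L
  I             1.118      0.3468      0.2492
  C           -0.9717      0.9717      0.9717
  E            0.1463       1.319       1.221
  solve Keq expr → x = 0.3239; check Q = 1333
Then add 0.3995 M of A.
Step 2:
                    D           A           L
  I            0.1463       1.718       1.221
  C           0.03507    -0.03507    -0.03507
  E            0.1813       1.683       1.186
  solve Keq expr → x = -0.01169; check Q = 1333
Then remove 0.03565 M of D.
Step 3:
                    D           A           L
  I            0.1457       1.683       1.186
  C           0.02834    -0.02834    -0.02834
  E             0.174       1.655       1.158
  solve Keq expr → x = -0.009445; check Q = 1333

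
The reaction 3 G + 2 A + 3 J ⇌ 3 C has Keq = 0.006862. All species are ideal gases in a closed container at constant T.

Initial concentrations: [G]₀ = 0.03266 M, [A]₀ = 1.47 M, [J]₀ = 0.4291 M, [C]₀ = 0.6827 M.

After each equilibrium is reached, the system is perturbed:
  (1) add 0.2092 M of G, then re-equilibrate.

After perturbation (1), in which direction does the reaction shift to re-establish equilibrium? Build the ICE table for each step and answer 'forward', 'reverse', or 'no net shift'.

Direction: forward

Q₀ = 5.3497e+04 vs Keq = 0.006862 ⇒ Q>K, reverse
Step 1:
                  G         A         J         C
  I         0.03266      1.47    0.4291    0.6827
  C          0.5298    0.3532    0.5298   -0.5298
  E          0.5624     1.823    0.9589    0.1529
  solve Keq expr → x = -0.1766; check Q = 0.006862
Then add 0.2092 M of G.
Step 2:
                  G         A         J         C
  I          0.7716     1.823    0.9589    0.1529
  C        -0.03725  -0.02483  -0.03725   0.03725
  E          0.7344     1.798    0.9216    0.1902
  solve Keq expr → x = 0.01242; check Q = 0.006862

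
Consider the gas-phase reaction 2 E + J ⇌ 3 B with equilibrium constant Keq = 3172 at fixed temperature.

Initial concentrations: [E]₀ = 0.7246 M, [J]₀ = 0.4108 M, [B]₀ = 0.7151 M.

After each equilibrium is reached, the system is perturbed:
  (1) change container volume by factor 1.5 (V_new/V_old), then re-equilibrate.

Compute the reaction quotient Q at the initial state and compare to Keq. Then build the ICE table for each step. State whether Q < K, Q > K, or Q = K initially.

Q₀ = 1.695; Q < K (proceeds forward)

Q₀ = 1.695 vs Keq = 3172 ⇒ Q<K, forward
Step 1:
                  E         J         B
  I          0.7246    0.4108    0.7151
  C         -0.6107   -0.3053     0.916
  E          0.1139    0.1055     1.631
  solve Keq expr → x = 0.3053; check Q = 3172
Then change container volume by factor 1.5 (V_new/V_old).
Step 2:
                  E         J         B
  I         0.07594    0.0703     1.087
  C               0         0         0
  E         0.07594    0.0703     1.087
  solve Keq expr → x = 0; check Q = 3172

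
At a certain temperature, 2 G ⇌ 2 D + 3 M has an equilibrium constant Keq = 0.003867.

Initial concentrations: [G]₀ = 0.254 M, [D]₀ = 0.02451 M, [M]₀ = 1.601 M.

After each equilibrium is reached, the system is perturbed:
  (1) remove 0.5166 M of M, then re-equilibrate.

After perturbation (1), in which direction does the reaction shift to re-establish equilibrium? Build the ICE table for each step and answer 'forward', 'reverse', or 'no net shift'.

Q₀ = 0.03821 vs Keq = 0.003867 ⇒ Q>K, reverse
Step 1:
                    G           D           M
  I             0.254     0.02451       1.601
  C           0.01603    -0.01603    -0.02405
  E              0.27     0.00848       1.577
  solve Keq expr → x = -0.008015; check Q = 0.003867
Then remove 0.5166 M of M.
Step 2:
                    G           D           M
  I              0.27     0.00848        1.06
  C         -0.006339    0.006339    0.009508
  E            0.2637     0.01482        1.07
  solve Keq expr → x = 0.003169; check Q = 0.003867

Direction: forward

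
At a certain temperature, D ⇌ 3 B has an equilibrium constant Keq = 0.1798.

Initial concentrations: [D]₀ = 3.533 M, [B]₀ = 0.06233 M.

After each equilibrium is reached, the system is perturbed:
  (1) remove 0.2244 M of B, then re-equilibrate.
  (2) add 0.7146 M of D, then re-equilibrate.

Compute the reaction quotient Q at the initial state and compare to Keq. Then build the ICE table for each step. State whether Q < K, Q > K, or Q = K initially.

Q₀ = 6.8541e-05 vs Keq = 0.1798 ⇒ Q<K, forward
Step 1:
                   D          B
  I            3.533    0.06233
  C          -0.2586     0.7758
  E            3.274     0.8381
  solve Keq expr → x = 0.2586; check Q = 0.1798
Then remove 0.2244 M of B.
Step 2:
                   D          B
  I            3.274     0.6137
  C         -0.07272     0.2181
  E            3.202     0.8319
  solve Keq expr → x = 0.07272; check Q = 0.1798
Then add 0.7146 M of D.
Step 3:
                   D          B
  I            3.916     0.8319
  C         -0.01879    0.05636
  E            3.898     0.8882
  solve Keq expr → x = 0.01879; check Q = 0.1798

Q₀ = 6.8541e-05; Q < K (proceeds forward)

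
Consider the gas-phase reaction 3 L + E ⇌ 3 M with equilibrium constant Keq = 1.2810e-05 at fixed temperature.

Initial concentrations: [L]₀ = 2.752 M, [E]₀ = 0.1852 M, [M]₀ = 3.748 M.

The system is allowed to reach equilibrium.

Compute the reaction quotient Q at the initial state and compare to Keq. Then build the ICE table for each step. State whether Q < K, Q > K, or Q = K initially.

Q₀ = 13.64; Q > K (proceeds reverse)

Q₀ = 13.64 vs Keq = 1.2810e-05 ⇒ Q>K, reverse
Step 1:
                    L           E           M
  Initial       2.752      0.1852       3.748
  Change        3.583       1.194      -3.583
  Equil         6.335        1.38       0.165
  solve Keq expr → x = -1.194; check Q = 1.2810e-05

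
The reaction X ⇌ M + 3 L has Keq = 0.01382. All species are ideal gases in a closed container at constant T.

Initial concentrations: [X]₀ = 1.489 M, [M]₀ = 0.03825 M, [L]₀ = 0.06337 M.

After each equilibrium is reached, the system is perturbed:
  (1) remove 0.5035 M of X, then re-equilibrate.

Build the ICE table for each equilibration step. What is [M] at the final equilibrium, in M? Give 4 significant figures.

Q₀ = 6.5371e-06 vs Keq = 0.01382 ⇒ Q<K, forward
Step 1:
                    X           M           L
  I             1.489     0.03825     0.06337
  C            -0.137       0.137      0.4109
  E             1.352      0.1752      0.4742
  solve Keq expr → x = 0.137; check Q = 0.01382
Then remove 0.5035 M of X.
Step 2:
                    X           M           L
  I            0.8485      0.1752      0.4742
  C           0.01709    -0.01709    -0.05127
  E            0.8656      0.1581       0.423
  solve Keq expr → x = -0.01709; check Q = 0.01382

[M]_eq = 0.1581 M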